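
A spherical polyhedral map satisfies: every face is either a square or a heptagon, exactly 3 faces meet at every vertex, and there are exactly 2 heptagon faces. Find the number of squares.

7

Let x be the number of squares; then F = 2 + x.
Edge–face incidences: 2E = 7·2 + 4·x = 14 + 4x.
Every vertex has degree 3, so 3V = 2E.
Euler: V − E + F = 2 ⇒ (2E)/3 − E + (2 + x) = 2.
Multiply by 6: 2·(2E) − 3·(2E) + 6·(2 + x) = 12, i.e. 12 + 6x − (14 + 4x) = 12.
Collecting terms: 2x − 2 = 12, so 2x = 14, so x = 7.
Then 2E = 14 + 4·7 = 42, so E = 21, V = 2E/3 = 14, F = 2 + 7 = 9.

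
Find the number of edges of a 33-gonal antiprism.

132

An antiprism on an n-gon has two n-gon caps and 2n triangles: V = 2·33 = 66, E = 4·33 = 132, F = 2·33 + 2 = 68.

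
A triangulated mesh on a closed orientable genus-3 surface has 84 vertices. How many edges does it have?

264

χ = 2 − 2·3 = -4, and every face is a triangle so 3F = 2E.
V − E + F = -4 with E = 3F/2 gives 84 − (3/2 − 1)·F = -4, so F = 176 and E = 264.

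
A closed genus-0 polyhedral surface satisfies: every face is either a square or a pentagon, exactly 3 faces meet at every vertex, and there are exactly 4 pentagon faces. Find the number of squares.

Let x be the number of squares; then F = 4 + x.
Edge–face incidences: 2E = 5·4 + 4·x = 20 + 4x.
Every vertex has degree 3, so 3V = 2E.
Euler: V − E + F = 2 ⇒ (2E)/3 − E + (4 + x) = 2.
Multiply by 6: 2·(2E) − 3·(2E) + 6·(4 + x) = 12, i.e. 24 + 6x − (20 + 4x) = 12.
Collecting terms: 2x + 4 = 12, so 2x = 8, so x = 4.
Then 2E = 20 + 4·4 = 36, so E = 18, V = 2E/3 = 12, F = 4 + 4 = 8.

4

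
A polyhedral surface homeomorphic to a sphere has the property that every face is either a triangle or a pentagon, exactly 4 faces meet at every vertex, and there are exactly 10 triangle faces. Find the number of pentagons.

Let x be the number of pentagons; then F = 10 + x.
Edge–face incidences: 2E = 3·10 + 5·x = 30 + 5x.
Every vertex has degree 4, so 4V = 2E.
Euler: V − E + F = 2 ⇒ (2E)/4 − E + (10 + x) = 2.
Multiply by 8: 2·(2E) − 4·(2E) + 8·(10 + x) = 16, i.e. 80 + 8x − 2·(30 + 5x) = 16.
Collecting terms: −2x + 20 = 16, so −2x = −4, so x = 2.
Then 2E = 30 + 5·2 = 40, so E = 20, V = 2E/4 = 10, F = 10 + 2 = 12.

2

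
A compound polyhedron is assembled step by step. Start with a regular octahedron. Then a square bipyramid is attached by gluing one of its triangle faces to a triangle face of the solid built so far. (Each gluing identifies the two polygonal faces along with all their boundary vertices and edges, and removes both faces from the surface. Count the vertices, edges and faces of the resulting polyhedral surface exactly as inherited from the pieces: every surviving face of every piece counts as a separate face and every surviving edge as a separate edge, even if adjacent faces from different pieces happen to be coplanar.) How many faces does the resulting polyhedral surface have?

A regular octahedron: V=6, E=12, F=8.
Attach a square bipyramid (V=6, E=12, F=8) along a 3-gon: merge 3 vertices and 3 edges, delete both glued faces → V=9, E=21, F=14.
Check: V − E + F = 9 − 21 + 14 = 2.

14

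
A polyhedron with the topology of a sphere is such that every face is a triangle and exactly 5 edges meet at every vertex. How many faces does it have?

20

Each face has 3 edges and each edge borders two faces, so 2E = 3F.
Each vertex has degree 5, so 5V = 2E and hence V = 3F/5.
Euler: V − E + F = 2 ⇒ (3F/5) − (3F/2) + F = 2.
Multiply by 10: (6 − 15 + 10)F = 20, i.e. 1F = 20.
So F = 20, E = 3·20/2 = 30, V = 3·20/5 = 12.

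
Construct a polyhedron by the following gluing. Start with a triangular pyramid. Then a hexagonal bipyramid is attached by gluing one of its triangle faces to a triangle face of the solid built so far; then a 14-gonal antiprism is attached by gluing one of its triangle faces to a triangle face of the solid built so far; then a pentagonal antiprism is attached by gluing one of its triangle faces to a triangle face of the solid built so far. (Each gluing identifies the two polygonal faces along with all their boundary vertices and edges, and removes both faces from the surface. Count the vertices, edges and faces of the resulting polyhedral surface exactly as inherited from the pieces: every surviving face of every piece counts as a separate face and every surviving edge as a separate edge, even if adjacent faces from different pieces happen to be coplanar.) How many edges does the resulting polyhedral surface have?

91

A triangular pyramid: V=4, E=6, F=4.
Attach a hexagonal bipyramid (V=8, E=18, F=12) along a 3-gon: merge 3 vertices and 3 edges, delete both glued faces → V=9, E=21, F=14.
Attach a 14-gonal antiprism (V=28, E=56, F=30) along a 3-gon: merge 3 vertices and 3 edges, delete both glued faces → V=34, E=74, F=42.
Attach a pentagonal antiprism (V=10, E=20, F=12) along a 3-gon: merge 3 vertices and 3 edges, delete both glued faces → V=41, E=91, F=52.
Check: V − E + F = 41 − 91 + 52 = 2.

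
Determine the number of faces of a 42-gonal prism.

44

A prism on an n-gon has two n-gon bases and n rectangular sides: V = 2·42 = 84, E = 3·42 = 126, F = 42 + 2 = 44.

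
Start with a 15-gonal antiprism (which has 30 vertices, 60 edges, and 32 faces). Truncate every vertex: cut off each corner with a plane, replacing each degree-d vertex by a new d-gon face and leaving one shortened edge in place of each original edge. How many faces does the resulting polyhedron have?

62

Truncation replaces each original edge-end by a new vertex, so V′ = 2E = 120.
Each original edge survives, and each old vertex of degree d contributes d new edges; summing degrees gives Σd = 2E, so E′ = E + 2E = 3E = 180.
Each original face survives and each original vertex becomes one new face: F′ = F + V = 62.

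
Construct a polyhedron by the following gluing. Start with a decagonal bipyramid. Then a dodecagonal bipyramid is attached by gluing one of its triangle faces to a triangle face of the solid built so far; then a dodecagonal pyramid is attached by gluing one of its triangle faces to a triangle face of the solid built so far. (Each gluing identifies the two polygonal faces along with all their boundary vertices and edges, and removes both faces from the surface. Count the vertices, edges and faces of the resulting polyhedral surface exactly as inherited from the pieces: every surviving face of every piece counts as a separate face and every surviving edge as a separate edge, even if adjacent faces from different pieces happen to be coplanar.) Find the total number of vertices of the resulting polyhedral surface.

33

A decagonal bipyramid: V=12, E=30, F=20.
Attach a dodecagonal bipyramid (V=14, E=36, F=24) along a 3-gon: merge 3 vertices and 3 edges, delete both glued faces → V=23, E=63, F=42.
Attach a dodecagonal pyramid (V=13, E=24, F=13) along a 3-gon: merge 3 vertices and 3 edges, delete both glued faces → V=33, E=84, F=53.
Check: V − E + F = 33 − 84 + 53 = 2.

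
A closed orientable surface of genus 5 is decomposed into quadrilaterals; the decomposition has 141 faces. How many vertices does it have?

χ = 2 − 2·5 = -8, and every face is a square so 4F = 2E.
E = 4·141/2 = 282. Then V = -8 + E − F = -8 + 282 − 141 = 133.

133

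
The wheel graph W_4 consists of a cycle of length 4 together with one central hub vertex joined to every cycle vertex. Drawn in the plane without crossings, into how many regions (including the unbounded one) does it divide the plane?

W_4 has V = 4 + 1 = 5 vertices and E = 2·4 = 8 edges.
By Euler's formula F = 2 − V + E = 2 − 5 + 8 = 5.

5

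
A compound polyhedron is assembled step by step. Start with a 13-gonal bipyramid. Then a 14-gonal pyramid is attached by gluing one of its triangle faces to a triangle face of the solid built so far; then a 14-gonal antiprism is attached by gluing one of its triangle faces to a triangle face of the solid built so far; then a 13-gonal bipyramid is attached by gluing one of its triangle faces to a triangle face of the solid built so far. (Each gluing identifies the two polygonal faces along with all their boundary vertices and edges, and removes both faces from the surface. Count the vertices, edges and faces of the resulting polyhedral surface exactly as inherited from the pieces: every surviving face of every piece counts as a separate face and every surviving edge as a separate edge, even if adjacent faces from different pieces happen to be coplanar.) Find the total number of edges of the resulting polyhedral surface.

153

A 13-gonal bipyramid: V=15, E=39, F=26.
Attach a 14-gonal pyramid (V=15, E=28, F=15) along a 3-gon: merge 3 vertices and 3 edges, delete both glued faces → V=27, E=64, F=39.
Attach a 14-gonal antiprism (V=28, E=56, F=30) along a 3-gon: merge 3 vertices and 3 edges, delete both glued faces → V=52, E=117, F=67.
Attach a 13-gonal bipyramid (V=15, E=39, F=26) along a 3-gon: merge 3 vertices and 3 edges, delete both glued faces → V=64, E=153, F=91.
Check: V − E + F = 64 − 153 + 91 = 2.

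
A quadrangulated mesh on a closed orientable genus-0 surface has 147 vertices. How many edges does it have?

290

χ = 2 − 2·0 = 2, and every face is a square so 4F = 2E.
V − E + F = 2 with E = 4F/2 gives 147 − (4/2 − 1)·F = 2, so F = 145 and E = 290.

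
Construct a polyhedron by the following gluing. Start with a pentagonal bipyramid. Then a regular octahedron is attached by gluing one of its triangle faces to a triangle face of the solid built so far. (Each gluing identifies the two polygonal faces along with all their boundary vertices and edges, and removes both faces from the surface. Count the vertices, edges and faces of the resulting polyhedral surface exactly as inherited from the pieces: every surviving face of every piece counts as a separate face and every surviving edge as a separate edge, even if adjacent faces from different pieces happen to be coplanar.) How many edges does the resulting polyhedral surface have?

A pentagonal bipyramid: V=7, E=15, F=10.
Attach a regular octahedron (V=6, E=12, F=8) along a 3-gon: merge 3 vertices and 3 edges, delete both glued faces → V=10, E=24, F=16.
Check: V − E + F = 10 − 24 + 16 = 2.

24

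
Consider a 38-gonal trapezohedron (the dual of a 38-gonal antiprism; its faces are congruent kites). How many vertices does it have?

The n-trapezohedron (dual of the n-antiprism) has V = 2·38 + 2 = 78, E = 4·38 = 152, F = 2·38 = 76.

78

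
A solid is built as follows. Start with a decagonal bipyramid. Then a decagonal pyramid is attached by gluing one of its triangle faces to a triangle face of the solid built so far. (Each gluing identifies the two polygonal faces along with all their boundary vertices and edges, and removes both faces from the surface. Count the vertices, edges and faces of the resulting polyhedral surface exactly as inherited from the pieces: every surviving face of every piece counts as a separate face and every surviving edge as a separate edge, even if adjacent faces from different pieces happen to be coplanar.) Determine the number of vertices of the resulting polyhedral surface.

A decagonal bipyramid: V=12, E=30, F=20.
Attach a decagonal pyramid (V=11, E=20, F=11) along a 3-gon: merge 3 vertices and 3 edges, delete both glued faces → V=20, E=47, F=29.
Check: V − E + F = 20 − 47 + 29 = 2.

20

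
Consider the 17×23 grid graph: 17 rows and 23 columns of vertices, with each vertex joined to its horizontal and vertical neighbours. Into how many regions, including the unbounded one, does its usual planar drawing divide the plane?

353

The grid has V = 17·23 = 391 vertices and E = 17·22 + 23·16 = 742 edges.
F = 2 − V + E = 2 − 391 + 742 = 353.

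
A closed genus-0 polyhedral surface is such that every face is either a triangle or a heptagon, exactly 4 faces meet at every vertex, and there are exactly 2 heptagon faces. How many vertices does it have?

14

Let x be the number of triangles; then F = 2 + x.
Edge–face incidences: 2E = 7·2 + 3·x = 14 + 3x.
Every vertex has degree 4, so 4V = 2E.
Euler: V − E + F = 2 ⇒ (2E)/4 − E + (2 + x) = 2.
Multiply by 8: 2·(2E) − 4·(2E) + 8·(2 + x) = 16, i.e. 16 + 8x − 2·(14 + 3x) = 16.
Collecting terms: 2x − 12 = 16, so 2x = 28, so x = 14.
Then 2E = 14 + 3·14 = 56, so E = 28, V = 2E/4 = 14, F = 2 + 14 = 16.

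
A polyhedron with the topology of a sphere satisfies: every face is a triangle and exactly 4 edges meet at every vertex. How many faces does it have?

8

Each face has 3 edges and each edge borders two faces, so 2E = 3F.
Each vertex has degree 4, so 4V = 2E and hence V = 3F/4.
Euler: V − E + F = 2 ⇒ (3F/4) − (3F/2) + F = 2.
Multiply by 8: (6 − 12 + 8)F = 16, i.e. 2F = 16.
So F = 8, E = 3·8/2 = 12, V = 3·8/4 = 6.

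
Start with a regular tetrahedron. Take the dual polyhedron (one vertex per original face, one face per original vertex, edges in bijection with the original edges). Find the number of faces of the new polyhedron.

The base solid has V = 4, E = 6, F = 4.
The dual swaps V and F and preserves E: V′ = F = 4, E′ = E = 6, F′ = V = 4.

4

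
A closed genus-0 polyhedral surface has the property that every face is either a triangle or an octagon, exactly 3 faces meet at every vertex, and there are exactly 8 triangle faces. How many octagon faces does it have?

Let x be the number of octagons; then F = 8 + x.
Edge–face incidences: 2E = 3·8 + 8·x = 24 + 8x.
Every vertex has degree 3, so 3V = 2E.
Euler: V − E + F = 2 ⇒ (2E)/3 − E + (8 + x) = 2.
Multiply by 6: 2·(2E) − 3·(2E) + 6·(8 + x) = 12, i.e. 48 + 6x − (24 + 8x) = 12.
Collecting terms: −2x + 24 = 12, so −2x = −12, so x = 6.
Then 2E = 24 + 8·6 = 72, so E = 36, V = 2E/3 = 24, F = 8 + 6 = 14.

6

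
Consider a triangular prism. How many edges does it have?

9

A prism on an n-gon has two n-gon bases and n rectangular sides: V = 2·3 = 6, E = 3·3 = 9, F = 3 + 2 = 5.
Check: V − E + F = 6 − 9 + 5 = 2.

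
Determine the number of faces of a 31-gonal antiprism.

64

An antiprism on an n-gon has two n-gon caps and 2n triangles: V = 2·31 = 62, E = 4·31 = 124, F = 2·31 + 2 = 64.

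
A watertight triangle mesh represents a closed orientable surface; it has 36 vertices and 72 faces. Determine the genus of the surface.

1

Every face is a triangle, so 2E = 3·72 = 216, giving E = 108.
χ = V − E + F = 36 − 108 + 72 = 0.
For a closed orientable surface χ = 2 − 2g, so g = (2 − (0))/2 = 1.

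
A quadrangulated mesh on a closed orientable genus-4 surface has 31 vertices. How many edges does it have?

χ = 2 − 2·4 = -6, and every face is a square so 4F = 2E.
V − E + F = -6 with E = 4F/2 gives 31 − (4/2 − 1)·F = -6, so F = 37 and E = 74.

74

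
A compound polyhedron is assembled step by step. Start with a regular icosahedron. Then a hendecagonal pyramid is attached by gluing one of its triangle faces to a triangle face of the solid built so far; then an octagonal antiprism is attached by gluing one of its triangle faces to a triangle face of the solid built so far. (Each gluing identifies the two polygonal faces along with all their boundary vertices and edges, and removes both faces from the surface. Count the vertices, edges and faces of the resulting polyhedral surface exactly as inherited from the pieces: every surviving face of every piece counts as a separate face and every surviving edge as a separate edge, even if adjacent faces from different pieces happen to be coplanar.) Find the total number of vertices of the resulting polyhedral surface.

34

A regular icosahedron: V=12, E=30, F=20.
Attach a hendecagonal pyramid (V=12, E=22, F=12) along a 3-gon: merge 3 vertices and 3 edges, delete both glued faces → V=21, E=49, F=30.
Attach an octagonal antiprism (V=16, E=32, F=18) along a 3-gon: merge 3 vertices and 3 edges, delete both glued faces → V=34, E=78, F=46.
Check: V − E + F = 34 − 78 + 46 = 2.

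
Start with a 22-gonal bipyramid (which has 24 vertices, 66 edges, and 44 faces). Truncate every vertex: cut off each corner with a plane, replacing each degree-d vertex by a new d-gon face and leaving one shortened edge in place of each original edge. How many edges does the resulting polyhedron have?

Truncation replaces each original edge-end by a new vertex, so V′ = 2E = 132.
Each original edge survives, and each old vertex of degree d contributes d new edges; summing degrees gives Σd = 2E, so E′ = E + 2E = 3E = 198.
Each original face survives and each original vertex becomes one new face: F′ = F + V = 68.

198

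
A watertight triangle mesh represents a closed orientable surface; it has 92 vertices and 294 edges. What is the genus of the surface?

4

Every face is a triangle and each edge borders two faces, so 3F = 2·294, giving F = 196.
χ = V − E + F = 92 − 294 + 196 = -6.
For a closed orientable surface χ = 2 − 2g, so g = (2 − (-6))/2 = 4.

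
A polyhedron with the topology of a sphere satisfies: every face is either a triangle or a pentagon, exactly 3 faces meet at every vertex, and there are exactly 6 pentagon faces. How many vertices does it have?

Let x be the number of triangles; then F = 6 + x.
Edge–face incidences: 2E = 5·6 + 3·x = 30 + 3x.
Every vertex has degree 3, so 3V = 2E.
Euler: V − E + F = 2 ⇒ (2E)/3 − E + (6 + x) = 2.
Multiply by 6: 2·(2E) − 3·(2E) + 6·(6 + x) = 12, i.e. 36 + 6x − (30 + 3x) = 12.
Collecting terms: 3x + 6 = 12, so 3x = 6, so x = 2.
Then 2E = 30 + 3·2 = 36, so E = 18, V = 2E/3 = 12, F = 6 + 2 = 8.

12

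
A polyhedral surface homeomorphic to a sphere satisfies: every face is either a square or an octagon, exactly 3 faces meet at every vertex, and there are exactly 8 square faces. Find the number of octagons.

Let x be the number of octagons; then F = 8 + x.
Edge–face incidences: 2E = 4·8 + 8·x = 32 + 8x.
Every vertex has degree 3, so 3V = 2E.
Euler: V − E + F = 2 ⇒ (2E)/3 − E + (8 + x) = 2.
Multiply by 6: 2·(2E) − 3·(2E) + 6·(8 + x) = 12, i.e. 48 + 6x − (32 + 8x) = 12.
Collecting terms: −2x + 16 = 12, so −2x = −4, so x = 2.
Then 2E = 32 + 8·2 = 48, so E = 24, V = 2E/3 = 16, F = 8 + 2 = 10.

2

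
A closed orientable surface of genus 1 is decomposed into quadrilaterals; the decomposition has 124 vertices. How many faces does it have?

χ = 2 − 2·1 = 0, and every face is a square so 4F = 2E.
V − E + F = 0 with E = 4F/2 gives 124 − (4/2 − 1)·F = 0, so F = 124 and E = 248.

124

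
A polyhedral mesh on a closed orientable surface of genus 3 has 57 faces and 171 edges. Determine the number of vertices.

110

For a closed orientable surface of genus 3, χ = 2 − 2·3 = -4.
V = -4 + E − F = -4 + 171 − 57 = 110.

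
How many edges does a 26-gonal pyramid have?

52

A pyramid on an n-gon base has one n-gon and n triangles: V = 26 + 1 = 27, E = 2·26 = 52, F = 26 + 1 = 27.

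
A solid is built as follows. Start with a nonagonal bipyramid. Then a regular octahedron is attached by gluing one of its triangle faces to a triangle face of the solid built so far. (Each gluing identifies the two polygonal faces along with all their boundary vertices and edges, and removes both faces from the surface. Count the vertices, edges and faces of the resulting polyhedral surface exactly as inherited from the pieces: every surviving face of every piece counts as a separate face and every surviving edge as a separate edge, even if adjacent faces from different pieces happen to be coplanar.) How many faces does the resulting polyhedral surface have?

A nonagonal bipyramid: V=11, E=27, F=18.
Attach a regular octahedron (V=6, E=12, F=8) along a 3-gon: merge 3 vertices and 3 edges, delete both glued faces → V=14, E=36, F=24.
Check: V − E + F = 14 − 36 + 24 = 2.

24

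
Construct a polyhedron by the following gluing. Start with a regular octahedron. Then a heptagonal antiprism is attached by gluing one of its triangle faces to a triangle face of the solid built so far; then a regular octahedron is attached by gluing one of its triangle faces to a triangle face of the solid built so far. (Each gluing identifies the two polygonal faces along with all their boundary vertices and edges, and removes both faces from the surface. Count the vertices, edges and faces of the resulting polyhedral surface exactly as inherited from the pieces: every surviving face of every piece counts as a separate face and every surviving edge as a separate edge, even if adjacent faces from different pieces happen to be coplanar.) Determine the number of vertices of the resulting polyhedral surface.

A regular octahedron: V=6, E=12, F=8.
Attach a heptagonal antiprism (V=14, E=28, F=16) along a 3-gon: merge 3 vertices and 3 edges, delete both glued faces → V=17, E=37, F=22.
Attach a regular octahedron (V=6, E=12, F=8) along a 3-gon: merge 3 vertices and 3 edges, delete both glued faces → V=20, E=46, F=28.
Check: V − E + F = 20 − 46 + 28 = 2.

20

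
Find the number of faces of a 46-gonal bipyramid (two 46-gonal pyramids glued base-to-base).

92

A bipyramid over an n-gon has 2n triangular faces and n + 2 vertices: V = 46 + 2 = 48, E = 3·46 = 138, F = 2·46 = 92.
Check: V − E + F = 48 − 138 + 92 = 2.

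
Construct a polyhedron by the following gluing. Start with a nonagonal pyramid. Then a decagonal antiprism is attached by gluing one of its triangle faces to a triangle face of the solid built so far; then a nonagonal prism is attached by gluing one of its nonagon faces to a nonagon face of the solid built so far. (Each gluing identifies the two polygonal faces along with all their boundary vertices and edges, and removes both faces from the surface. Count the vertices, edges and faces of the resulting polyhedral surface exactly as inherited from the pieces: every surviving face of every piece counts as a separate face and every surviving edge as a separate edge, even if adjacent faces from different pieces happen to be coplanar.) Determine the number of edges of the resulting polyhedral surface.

A nonagonal pyramid: V=10, E=18, F=10.
Attach a decagonal antiprism (V=20, E=40, F=22) along a 3-gon: merge 3 vertices and 3 edges, delete both glued faces → V=27, E=55, F=30.
Attach a nonagonal prism (V=18, E=27, F=11) along a 9-gon: merge 9 vertices and 9 edges, delete both glued faces → V=36, E=73, F=39.
Check: V − E + F = 36 − 73 + 39 = 2.

73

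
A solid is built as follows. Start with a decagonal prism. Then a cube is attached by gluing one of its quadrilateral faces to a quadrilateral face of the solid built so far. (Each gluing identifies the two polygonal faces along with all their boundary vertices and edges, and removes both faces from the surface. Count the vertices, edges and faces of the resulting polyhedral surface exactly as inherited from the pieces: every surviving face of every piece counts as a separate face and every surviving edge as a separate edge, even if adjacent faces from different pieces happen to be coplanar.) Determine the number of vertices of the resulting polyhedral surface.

A decagonal prism: V=20, E=30, F=12.
Attach a cube (V=8, E=12, F=6) along a 4-gon: merge 4 vertices and 4 edges, delete both glued faces → V=24, E=38, F=16.
Check: V − E + F = 24 − 38 + 16 = 2.

24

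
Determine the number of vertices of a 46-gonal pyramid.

47

A pyramid on an n-gon base has one n-gon and n triangles: V = 46 + 1 = 47, E = 2·46 = 92, F = 46 + 1 = 47.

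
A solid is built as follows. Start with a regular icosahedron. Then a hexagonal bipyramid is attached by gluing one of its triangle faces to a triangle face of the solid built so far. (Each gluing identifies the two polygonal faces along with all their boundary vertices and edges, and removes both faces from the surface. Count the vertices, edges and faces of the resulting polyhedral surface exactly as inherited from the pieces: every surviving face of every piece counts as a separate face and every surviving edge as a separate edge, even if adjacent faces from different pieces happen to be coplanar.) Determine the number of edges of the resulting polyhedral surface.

45

A regular icosahedron: V=12, E=30, F=20.
Attach a hexagonal bipyramid (V=8, E=18, F=12) along a 3-gon: merge 3 vertices and 3 edges, delete both glued faces → V=17, E=45, F=30.
Check: V − E + F = 17 − 45 + 30 = 2.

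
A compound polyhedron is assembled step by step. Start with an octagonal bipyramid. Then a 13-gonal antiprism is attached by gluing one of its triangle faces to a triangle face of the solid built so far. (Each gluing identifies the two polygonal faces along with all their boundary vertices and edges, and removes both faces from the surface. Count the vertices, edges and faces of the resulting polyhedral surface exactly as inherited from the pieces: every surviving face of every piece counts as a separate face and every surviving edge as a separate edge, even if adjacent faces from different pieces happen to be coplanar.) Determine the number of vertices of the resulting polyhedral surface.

An octagonal bipyramid: V=10, E=24, F=16.
Attach a 13-gonal antiprism (V=26, E=52, F=28) along a 3-gon: merge 3 vertices and 3 edges, delete both glued faces → V=33, E=73, F=42.
Check: V − E + F = 33 − 73 + 42 = 2.

33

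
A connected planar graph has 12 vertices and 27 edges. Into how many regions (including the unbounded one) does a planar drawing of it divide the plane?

17

Euler's formula for a connected plane graph: V − E + F = 2, so F = 2 − 12 + 27 = 17.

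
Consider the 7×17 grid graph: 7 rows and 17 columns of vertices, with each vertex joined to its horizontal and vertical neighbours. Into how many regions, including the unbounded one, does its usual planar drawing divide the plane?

The grid has V = 7·17 = 119 vertices and E = 7·16 + 17·6 = 214 edges.
F = 2 − V + E = 2 − 119 + 214 = 97.

97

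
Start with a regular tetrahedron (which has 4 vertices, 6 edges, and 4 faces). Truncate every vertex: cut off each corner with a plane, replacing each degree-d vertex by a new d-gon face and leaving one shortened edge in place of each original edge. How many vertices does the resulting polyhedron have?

12

Truncation replaces each original edge-end by a new vertex, so V′ = 2E = 12.
Each original edge survives, and each old vertex of degree d contributes d new edges; summing degrees gives Σd = 2E, so E′ = E + 2E = 3E = 18.
Each original face survives and each original vertex becomes one new face: F′ = F + V = 8.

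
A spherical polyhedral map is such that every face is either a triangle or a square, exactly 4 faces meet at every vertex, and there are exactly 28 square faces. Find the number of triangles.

8

Let x be the number of triangles; then F = 28 + x.
Edge–face incidences: 2E = 4·28 + 3·x = 112 + 3x.
Every vertex has degree 4, so 4V = 2E.
Euler: V − E + F = 2 ⇒ (2E)/4 − E + (28 + x) = 2.
Multiply by 8: 2·(2E) − 4·(2E) + 8·(28 + x) = 16, i.e. 224 + 8x − 2·(112 + 3x) = 16.
Collecting terms: 2x = 16, so x = 8.
Then 2E = 112 + 3·8 = 136, so E = 68, V = 2E/4 = 34, F = 28 + 8 = 36.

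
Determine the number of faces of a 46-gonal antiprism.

An antiprism on an n-gon has two n-gon caps and 2n triangles: V = 2·46 = 92, E = 4·46 = 184, F = 2·46 + 2 = 94.

94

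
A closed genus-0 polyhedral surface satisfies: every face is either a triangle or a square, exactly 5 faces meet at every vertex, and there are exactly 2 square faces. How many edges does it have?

Let x be the number of triangles; then F = 2 + x.
Edge–face incidences: 2E = 4·2 + 3·x = 8 + 3x.
Every vertex has degree 5, so 5V = 2E.
Euler: V − E + F = 2 ⇒ (2E)/5 − E + (2 + x) = 2.
Multiply by 10: 2·(2E) − 5·(2E) + 10·(2 + x) = 20, i.e. 20 + 10x − 3·(8 + 3x) = 20.
Collecting terms: x − 4 = 20, so x = 24.
Then 2E = 8 + 3·24 = 80, so E = 40, V = 2E/5 = 16, F = 2 + 24 = 26.

40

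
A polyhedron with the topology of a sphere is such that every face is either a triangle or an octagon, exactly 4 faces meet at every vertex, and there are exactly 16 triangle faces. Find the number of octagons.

Let x be the number of octagons; then F = 16 + x.
Edge–face incidences: 2E = 3·16 + 8·x = 48 + 8x.
Every vertex has degree 4, so 4V = 2E.
Euler: V − E + F = 2 ⇒ (2E)/4 − E + (16 + x) = 2.
Multiply by 8: 2·(2E) − 4·(2E) + 8·(16 + x) = 16, i.e. 128 + 8x − 2·(48 + 8x) = 16.
Collecting terms: −8x + 32 = 16, so −8x = −16, so x = 2.
Then 2E = 48 + 8·2 = 64, so E = 32, V = 2E/4 = 16, F = 16 + 2 = 18.

2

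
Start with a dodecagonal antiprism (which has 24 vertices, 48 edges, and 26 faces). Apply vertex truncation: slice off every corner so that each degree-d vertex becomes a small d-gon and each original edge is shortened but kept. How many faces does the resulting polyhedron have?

50

Truncation replaces each original edge-end by a new vertex, so V′ = 2E = 96.
Each original edge survives, and each old vertex of degree d contributes d new edges; summing degrees gives Σd = 2E, so E′ = E + 2E = 3E = 144.
Each original face survives and each original vertex becomes one new face: F′ = F + V = 50.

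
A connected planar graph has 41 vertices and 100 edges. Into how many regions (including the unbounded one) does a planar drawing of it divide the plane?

Euler's formula for a connected plane graph: V − E + F = 2, so F = 2 − 41 + 100 = 61.

61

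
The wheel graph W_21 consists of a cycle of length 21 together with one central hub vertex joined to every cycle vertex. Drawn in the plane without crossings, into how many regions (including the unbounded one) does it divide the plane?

W_21 has V = 21 + 1 = 22 vertices and E = 2·21 = 42 edges.
By Euler's formula F = 2 − V + E = 2 − 22 + 42 = 22.

22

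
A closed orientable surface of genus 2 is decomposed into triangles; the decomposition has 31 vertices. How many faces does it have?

66

χ = 2 − 2·2 = -2, and every face is a triangle so 3F = 2E.
V − E + F = -2 with E = 3F/2 gives 31 − (3/2 − 1)·F = -2, so F = 66 and E = 99.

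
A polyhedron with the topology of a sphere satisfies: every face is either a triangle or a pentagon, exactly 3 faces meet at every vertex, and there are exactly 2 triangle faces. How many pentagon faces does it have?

Let x be the number of pentagons; then F = 2 + x.
Edge–face incidences: 2E = 3·2 + 5·x = 6 + 5x.
Every vertex has degree 3, so 3V = 2E.
Euler: V − E + F = 2 ⇒ (2E)/3 − E + (2 + x) = 2.
Multiply by 6: 2·(2E) − 3·(2E) + 6·(2 + x) = 12, i.e. 12 + 6x − (6 + 5x) = 12.
Collecting terms: x + 6 = 12, so x = 6.
Then 2E = 6 + 5·6 = 36, so E = 18, V = 2E/3 = 12, F = 2 + 6 = 8.

6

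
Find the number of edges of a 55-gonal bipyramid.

165

A bipyramid over an n-gon has 2n triangular faces and n + 2 vertices: V = 55 + 2 = 57, E = 3·55 = 165, F = 2·55 = 110.
Check: V − E + F = 57 − 165 + 110 = 2.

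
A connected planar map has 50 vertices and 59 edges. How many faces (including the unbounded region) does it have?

Euler's formula for a connected plane graph: V − E + F = 2, so F = 2 − 50 + 59 = 11.

11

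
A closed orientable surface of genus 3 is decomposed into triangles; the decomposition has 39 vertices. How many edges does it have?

129

χ = 2 − 2·3 = -4, and every face is a triangle so 3F = 2E.
V − E + F = -4 with E = 3F/2 gives 39 − (3/2 − 1)·F = -4, so F = 86 and E = 129.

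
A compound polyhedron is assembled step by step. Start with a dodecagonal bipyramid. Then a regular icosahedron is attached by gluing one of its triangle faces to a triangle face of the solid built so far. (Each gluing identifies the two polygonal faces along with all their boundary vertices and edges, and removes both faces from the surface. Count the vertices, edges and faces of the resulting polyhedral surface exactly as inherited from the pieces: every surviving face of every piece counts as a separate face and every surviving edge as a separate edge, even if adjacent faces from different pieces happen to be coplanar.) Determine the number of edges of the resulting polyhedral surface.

A dodecagonal bipyramid: V=14, E=36, F=24.
Attach a regular icosahedron (V=12, E=30, F=20) along a 3-gon: merge 3 vertices and 3 edges, delete both glued faces → V=23, E=63, F=42.
Check: V − E + F = 23 − 63 + 42 = 2.

63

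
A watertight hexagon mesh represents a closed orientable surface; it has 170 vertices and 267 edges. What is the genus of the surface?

Every face is a hexagon and each edge borders two faces, so 6F = 2·267, giving F = 89.
χ = V − E + F = 170 − 267 + 89 = -8.
For a closed orientable surface χ = 2 − 2g, so g = (2 − (-8))/2 = 5.

5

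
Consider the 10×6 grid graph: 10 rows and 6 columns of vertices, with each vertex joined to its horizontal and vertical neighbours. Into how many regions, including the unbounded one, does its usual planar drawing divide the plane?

46

The grid has V = 10·6 = 60 vertices and E = 10·5 + 6·9 = 104 edges.
F = 2 − V + E = 2 − 60 + 104 = 46.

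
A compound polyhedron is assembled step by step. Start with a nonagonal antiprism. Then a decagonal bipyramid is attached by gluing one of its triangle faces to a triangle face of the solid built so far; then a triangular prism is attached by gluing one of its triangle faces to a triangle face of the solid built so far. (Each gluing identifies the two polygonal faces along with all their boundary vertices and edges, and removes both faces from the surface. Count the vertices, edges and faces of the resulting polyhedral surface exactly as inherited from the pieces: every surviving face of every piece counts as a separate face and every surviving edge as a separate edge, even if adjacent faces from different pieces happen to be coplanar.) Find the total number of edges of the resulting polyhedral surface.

69

A nonagonal antiprism: V=18, E=36, F=20.
Attach a decagonal bipyramid (V=12, E=30, F=20) along a 3-gon: merge 3 vertices and 3 edges, delete both glued faces → V=27, E=63, F=38.
Attach a triangular prism (V=6, E=9, F=5) along a 3-gon: merge 3 vertices and 3 edges, delete both glued faces → V=30, E=69, F=41.
Check: V − E + F = 30 − 69 + 41 = 2.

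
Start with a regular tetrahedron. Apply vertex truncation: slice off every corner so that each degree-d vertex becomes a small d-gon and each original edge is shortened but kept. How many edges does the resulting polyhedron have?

18

The base solid has V = 4, E = 6, F = 4.
Truncation replaces each original edge-end by a new vertex, so V′ = 2E = 12.
Each original edge survives, and each old vertex of degree d contributes d new edges; summing degrees gives Σd = 2E, so E′ = E + 2E = 3E = 18.
Each original face survives and each original vertex becomes one new face: F′ = F + V = 8.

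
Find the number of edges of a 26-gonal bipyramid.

78

A bipyramid over an n-gon has 2n triangular faces and n + 2 vertices: V = 26 + 2 = 28, E = 3·26 = 78, F = 2·26 = 52.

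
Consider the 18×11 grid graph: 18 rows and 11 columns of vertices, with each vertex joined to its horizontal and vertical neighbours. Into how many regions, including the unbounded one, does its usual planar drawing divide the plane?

The grid has V = 18·11 = 198 vertices and E = 18·10 + 11·17 = 367 edges.
F = 2 − V + E = 2 − 198 + 367 = 171.

171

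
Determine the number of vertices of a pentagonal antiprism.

An antiprism on an n-gon has two n-gon caps and 2n triangles: V = 2·5 = 10, E = 4·5 = 20, F = 2·5 + 2 = 12.

10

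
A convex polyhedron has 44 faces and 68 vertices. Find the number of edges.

110

Here V − E + F = 2.
E = V + F − (2) = 68 + 44 − (2) = 110.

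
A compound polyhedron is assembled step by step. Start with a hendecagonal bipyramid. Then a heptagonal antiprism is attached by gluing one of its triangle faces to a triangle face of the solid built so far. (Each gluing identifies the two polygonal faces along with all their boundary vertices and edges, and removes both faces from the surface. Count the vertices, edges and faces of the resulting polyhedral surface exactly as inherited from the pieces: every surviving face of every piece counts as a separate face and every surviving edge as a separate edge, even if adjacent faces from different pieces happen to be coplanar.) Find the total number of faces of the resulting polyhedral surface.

36

A hendecagonal bipyramid: V=13, E=33, F=22.
Attach a heptagonal antiprism (V=14, E=28, F=16) along a 3-gon: merge 3 vertices and 3 edges, delete both glued faces → V=24, E=58, F=36.
Check: V − E + F = 24 − 58 + 36 = 2.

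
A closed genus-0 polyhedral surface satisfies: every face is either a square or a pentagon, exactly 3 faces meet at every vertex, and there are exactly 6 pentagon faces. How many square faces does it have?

Let x be the number of squares; then F = 6 + x.
Edge–face incidences: 2E = 5·6 + 4·x = 30 + 4x.
Every vertex has degree 3, so 3V = 2E.
Euler: V − E + F = 2 ⇒ (2E)/3 − E + (6 + x) = 2.
Multiply by 6: 2·(2E) − 3·(2E) + 6·(6 + x) = 12, i.e. 36 + 6x − (30 + 4x) = 12.
Collecting terms: 2x + 6 = 12, so 2x = 6, so x = 3.
Then 2E = 30 + 4·3 = 42, so E = 21, V = 2E/3 = 14, F = 6 + 3 = 9.

3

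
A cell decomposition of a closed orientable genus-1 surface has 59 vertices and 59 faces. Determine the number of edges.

118

For a closed orientable surface of genus 1, χ = 2 − 2·1 = 0.
E = V + F − (0) = 59 + 59 − (0) = 118.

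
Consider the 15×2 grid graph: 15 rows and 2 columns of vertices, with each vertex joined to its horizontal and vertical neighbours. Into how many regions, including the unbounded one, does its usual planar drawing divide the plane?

15

The grid has V = 15·2 = 30 vertices and E = 15·1 + 2·14 = 43 edges.
F = 2 − V + E = 2 − 30 + 43 = 15.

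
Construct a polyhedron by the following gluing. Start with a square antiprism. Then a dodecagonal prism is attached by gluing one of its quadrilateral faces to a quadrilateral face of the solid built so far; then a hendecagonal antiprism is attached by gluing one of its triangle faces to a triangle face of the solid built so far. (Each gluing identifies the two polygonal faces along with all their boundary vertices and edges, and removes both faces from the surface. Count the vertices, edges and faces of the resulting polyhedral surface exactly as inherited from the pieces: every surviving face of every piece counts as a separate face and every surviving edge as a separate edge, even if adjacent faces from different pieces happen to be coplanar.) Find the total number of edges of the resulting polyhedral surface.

A square antiprism: V=8, E=16, F=10.
Attach a dodecagonal prism (V=24, E=36, F=14) along a 4-gon: merge 4 vertices and 4 edges, delete both glued faces → V=28, E=48, F=22.
Attach a hendecagonal antiprism (V=22, E=44, F=24) along a 3-gon: merge 3 vertices and 3 edges, delete both glued faces → V=47, E=89, F=44.
Check: V − E + F = 47 − 89 + 44 = 2.

89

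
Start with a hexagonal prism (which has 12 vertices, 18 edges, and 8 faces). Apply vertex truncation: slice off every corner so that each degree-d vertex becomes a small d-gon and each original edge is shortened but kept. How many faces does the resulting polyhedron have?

Truncation replaces each original edge-end by a new vertex, so V′ = 2E = 36.
Each original edge survives, and each old vertex of degree d contributes d new edges; summing degrees gives Σd = 2E, so E′ = E + 2E = 3E = 54.
Each original face survives and each original vertex becomes one new face: F′ = F + V = 20.

20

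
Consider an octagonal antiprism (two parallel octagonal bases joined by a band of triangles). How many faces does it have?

An antiprism on an n-gon has two n-gon caps and 2n triangles: V = 2·8 = 16, E = 4·8 = 32, F = 2·8 + 2 = 18.
Check: V − E + F = 16 − 32 + 18 = 2.

18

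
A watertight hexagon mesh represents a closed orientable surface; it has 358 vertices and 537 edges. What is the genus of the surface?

1

Every face is a hexagon and each edge borders two faces, so 6F = 2·537, giving F = 179.
χ = V − E + F = 358 − 537 + 179 = 0.
For a closed orientable surface χ = 2 − 2g, so g = (2 − (0))/2 = 1.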